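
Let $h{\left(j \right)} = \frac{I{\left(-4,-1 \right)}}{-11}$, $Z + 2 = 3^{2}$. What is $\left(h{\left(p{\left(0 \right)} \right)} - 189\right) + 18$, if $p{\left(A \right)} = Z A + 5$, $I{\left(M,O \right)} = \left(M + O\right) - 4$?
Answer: $- \frac{1872}{11} \approx -170.18$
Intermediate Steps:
$Z = 7$ ($Z = -2 + 3^{2} = -2 + 9 = 7$)
$I{\left(M,O \right)} = -4 + M + O$
$p{\left(A \right)} = 5 + 7 A$ ($p{\left(A \right)} = 7 A + 5 = 5 + 7 A$)
$h{\left(j \right)} = \frac{9}{11}$ ($h{\left(j \right)} = \frac{-4 - 4 - 1}{-11} = \left(-9\right) \left(- \frac{1}{11}\right) = \frac{9}{11}$)
$\left(h{\left(p{\left(0 \right)} \right)} - 189\right) + 18 = \left(\frac{9}{11} - 189\right) + 18 = - \frac{2070}{11} + 18 = - \frac{1872}{11}$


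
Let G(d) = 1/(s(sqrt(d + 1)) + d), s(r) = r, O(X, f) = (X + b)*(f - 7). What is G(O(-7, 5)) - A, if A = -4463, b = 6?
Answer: 4465 - sqrt(3) ≈ 4463.3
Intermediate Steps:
O(X, f) = (-7 + f)*(6 + X) (O(X, f) = (X + 6)*(f - 7) = (6 + X)*(-7 + f) = (-7 + f)*(6 + X))
G(d) = 1/(d + sqrt(1 + d)) (G(d) = 1/(sqrt(d + 1) + d) = 1/(sqrt(1 + d) + d) = 1/(d + sqrt(1 + d)))
G(O(-7, 5)) - A = 1/((-42 - 7*(-7) + 6*5 - 7*5) + sqrt(1 + (-42 - 7*(-7) + 6*5 - 7*5))) - 1*(-4463) = 1/((-42 + 49 + 30 - 35) + sqrt(1 + (-42 + 49 + 30 - 35))) + 4463 = 1/(2 + sqrt(1 + 2)) + 4463 = 1/(2 + sqrt(3)) + 4463 = 4463 + 1/(2 + sqrt(3))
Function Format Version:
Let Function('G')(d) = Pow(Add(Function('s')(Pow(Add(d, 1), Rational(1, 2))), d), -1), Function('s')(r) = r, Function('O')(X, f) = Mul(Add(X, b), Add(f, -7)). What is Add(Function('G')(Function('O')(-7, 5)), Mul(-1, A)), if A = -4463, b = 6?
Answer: Add(4465, Mul(-1, Pow(3, Rational(1, 2)))) ≈ 4463.3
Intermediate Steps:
Function('O')(X, f) = Mul(Add(-7, f), Add(6, X)) (Function('O')(X, f) = Mul(Add(X, 6), Add(f, -7)) = Mul(Add(6, X), Add(-7, f)) = Mul(Add(-7, f), Add(6, X)))
Function('G')(d) = Pow(Add(d, Pow(Add(1, d), Rational(1, 2))), -1) (Function('G')(d) = Pow(Add(Pow(Add(d, 1), Rational(1, 2)), d), -1) = Pow(Add(Pow(Add(1, d), Rational(1, 2)), d), -1) = Pow(Add(d, Pow(Add(1, d), Rational(1, 2))), -1))
Add(Function('G')(Function('O')(-7, 5)), Mul(-1, A)) = Add(Pow(Add(Add(-42, Mul(-7, -7), Mul(6, 5), Mul(-7, 5)), Pow(Add(1, Add(-42, Mul(-7, -7), Mul(6, 5), Mul(-7, 5))), Rational(1, 2))), -1), Mul(-1, -4463)) = Add(Pow(Add(Add(-42, 49, 30, -35), Pow(Add(1, Add(-42, 49, 30, -35)), Rational(1, 2))), -1), 4463) = Add(Pow(Add(2, Pow(Add(1, 2), Rational(1, 2))), -1), 4463) = Add(Pow(Add(2, Pow(3, Rational(1, 2))), -1), 4463) = Add(4463, Pow(Add(2, Pow(3, Rational(1, 2))), -1))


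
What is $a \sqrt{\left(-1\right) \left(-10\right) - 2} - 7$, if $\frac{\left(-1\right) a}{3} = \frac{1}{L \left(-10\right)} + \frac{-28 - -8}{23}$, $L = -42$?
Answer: $-7 + \frac{8377 \sqrt{2}}{1610} \approx 0.3583$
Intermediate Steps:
$a = \frac{8377}{3220}$ ($a = - 3 \left(\frac{1}{\left(-42\right) \left(-10\right)} + \frac{-28 - -8}{23}\right) = - 3 \left(\left(- \frac{1}{42}\right) \left(- \frac{1}{10}\right) + \left(-28 + 8\right) \frac{1}{23}\right) = - 3 \left(\frac{1}{420} - \frac{20}{23}\right) = \left(-3\right) \left(- \frac{8377}{9660}\right) = \frac{8377}{3220} \approx 2.6016$)
$a \sqrt{\left(-1\right) \left(-10\right) - 2} - 7 = \frac{8377 \sqrt{\left(-1\right) \left(-10\right) - 2}}{3220} - 7 = \frac{8377 \sqrt{10 - 2}}{3220} - 7 = \frac{8377 \sqrt{8}}{3220} - 7 = \frac{8377 \cdot 2 \sqrt{2}}{3220} - 7 = \frac{8377 \sqrt{2}}{1610} - 7 = -7 + \frac{8377 \sqrt{2}}{1610}$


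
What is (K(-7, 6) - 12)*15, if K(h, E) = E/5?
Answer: -162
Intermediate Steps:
K(h, E) = E/5 (K(h, E) = E*(1/5) = E/5)
(K(-7, 6) - 12)*15 = ((1/5)*6 - 12)*15 = (6/5 - 12)*15 = -54/5*15 = -162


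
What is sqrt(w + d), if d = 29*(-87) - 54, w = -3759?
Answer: 24*I*sqrt(11) ≈ 79.599*I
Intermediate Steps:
d = -2577 (d = -2523 - 54 = -2577)
sqrt(w + d) = sqrt(-3759 - 2577) = sqrt(-6336) = 24*I*sqrt(11)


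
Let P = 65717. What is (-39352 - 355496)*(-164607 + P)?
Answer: 39046518720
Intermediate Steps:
(-39352 - 355496)*(-164607 + P) = (-39352 - 355496)*(-164607 + 65717) = -394848*(-98890) = 39046518720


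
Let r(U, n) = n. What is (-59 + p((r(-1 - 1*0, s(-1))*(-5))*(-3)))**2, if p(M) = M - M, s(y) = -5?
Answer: 3481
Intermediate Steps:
p(M) = 0
(-59 + p((r(-1 - 1*0, s(-1))*(-5))*(-3)))**2 = (-59 + 0)**2 = (-59)**2 = 3481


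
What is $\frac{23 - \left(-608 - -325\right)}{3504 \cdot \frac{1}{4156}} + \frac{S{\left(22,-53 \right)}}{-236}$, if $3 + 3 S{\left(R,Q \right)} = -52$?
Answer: $\frac{18762121}{51684} \approx 363.02$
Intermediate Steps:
$S{\left(R,Q \right)} = - \frac{55}{3}$ ($S{\left(R,Q \right)} = -1 + \frac{1}{3} \left(-52\right) = -1 - \frac{52}{3} = - \frac{55}{3}$)
$\frac{23 - \left(-608 - -325\right)}{3504 \cdot \frac{1}{4156}} + \frac{S{\left(22,-53 \right)}}{-236} = \frac{23 - \left(-608 - -325\right)}{3504 \cdot \frac{1}{4156}} - \frac{55}{3 \left(-236\right)} = \frac{23 - \left(-608 + 325\right)}{3504 \cdot \frac{1}{4156}} - - \frac{55}{708} = \frac{23 - -283}{\frac{876}{1039}} + \frac{55}{708} = \left(23 + 283\right) \frac{1039}{876} + \frac{55}{708} = 306 \cdot \frac{1039}{876} + \frac{55}{708} = \frac{52989}{146} + \frac{55}{708} = \frac{18762121}{51684}$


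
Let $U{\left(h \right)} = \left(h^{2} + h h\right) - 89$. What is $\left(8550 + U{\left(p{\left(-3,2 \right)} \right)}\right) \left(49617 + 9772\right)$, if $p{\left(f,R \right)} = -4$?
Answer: $504390777$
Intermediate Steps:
$U{\left(h \right)} = -89 + 2 h^{2}$ ($U{\left(h \right)} = \left(h^{2} + h^{2}\right) - 89 = 2 h^{2} - 89 = -89 + 2 h^{2}$)
$\left(8550 + U{\left(p{\left(-3,2 \right)} \right)}\right) \left(49617 + 9772\right) = \left(8550 - \left(89 - 2 \left(-4\right)^{2}\right)\right) \left(49617 + 9772\right) = \left(8550 + \left(-89 + 2 \cdot 16\right)\right) 59389 = \left(8550 + \left(-89 + 32\right)\right) 59389 = \left(8550 - 57\right) 59389 = 8493 \cdot 59389 = 504390777$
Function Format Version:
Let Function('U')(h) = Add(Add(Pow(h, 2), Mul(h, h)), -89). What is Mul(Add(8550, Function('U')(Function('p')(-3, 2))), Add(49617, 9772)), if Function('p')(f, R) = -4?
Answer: 504390777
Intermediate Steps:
Function('U')(h) = Add(-89, Mul(2, Pow(h, 2))) (Function('U')(h) = Add(Add(Pow(h, 2), Pow(h, 2)), -89) = Add(Mul(2, Pow(h, 2)), -89) = Add(-89, Mul(2, Pow(h, 2))))
Mul(Add(8550, Function('U')(Function('p')(-3, 2))), Add(49617, 9772)) = Mul(Add(8550, Add(-89, Mul(2, Pow(-4, 2)))), Add(49617, 9772)) = Mul(Add(8550, Add(-89, Mul(2, 16))), 59389) = Mul(Add(8550, Add(-89, 32)), 59389) = Mul(Add(8550, -57), 59389) = Mul(8493, 59389) = 504390777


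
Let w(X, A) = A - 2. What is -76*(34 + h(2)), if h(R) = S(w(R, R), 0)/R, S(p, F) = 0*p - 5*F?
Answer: -2584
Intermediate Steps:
w(X, A) = -2 + A
S(p, F) = -5*F (S(p, F) = 0 - 5*F = -5*F)
h(R) = 0 (h(R) = (-5*0)/R = 0/R = 0)
-76*(34 + h(2)) = -76*(34 + 0) = -76*34 = -2584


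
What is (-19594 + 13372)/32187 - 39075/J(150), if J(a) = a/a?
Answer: -419237749/10729 ≈ -39075.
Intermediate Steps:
J(a) = 1
(-19594 + 13372)/32187 - 39075/J(150) = (-19594 + 13372)/32187 - 39075/1 = -6222*1/32187 - 39075*1 = -2074/10729 - 39075 = -419237749/10729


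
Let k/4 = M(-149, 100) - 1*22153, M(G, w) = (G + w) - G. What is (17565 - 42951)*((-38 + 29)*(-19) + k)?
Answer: 2235008826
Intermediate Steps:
M(G, w) = w
k = -88212 (k = 4*(100 - 1*22153) = 4*(100 - 22153) = 4*(-22053) = -88212)
(17565 - 42951)*((-38 + 29)*(-19) + k) = (17565 - 42951)*((-38 + 29)*(-19) - 88212) = -25386*(-9*(-19) - 88212) = -25386*(171 - 88212) = -25386*(-88041) = 2235008826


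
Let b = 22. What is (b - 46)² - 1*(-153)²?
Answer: -22833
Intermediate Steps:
(b - 46)² - 1*(-153)² = (22 - 46)² - 1*(-153)² = (-24)² - 1*23409 = 576 - 23409 = -22833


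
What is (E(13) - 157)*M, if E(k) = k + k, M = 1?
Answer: -131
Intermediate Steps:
E(k) = 2*k
(E(13) - 157)*M = (2*13 - 157)*1 = (26 - 157)*1 = -131*1 = -131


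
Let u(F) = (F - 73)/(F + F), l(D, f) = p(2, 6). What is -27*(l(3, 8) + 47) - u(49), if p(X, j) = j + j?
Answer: -78045/49 ≈ -1592.8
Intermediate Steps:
p(X, j) = 2*j
l(D, f) = 12 (l(D, f) = 2*6 = 12)
u(F) = (-73 + F)/(2*F) (u(F) = (-73 + F)/((2*F)) = (-73 + F)*(1/(2*F)) = (-73 + F)/(2*F))
-27*(l(3, 8) + 47) - u(49) = -27*(12 + 47) - (-73 + 49)/(2*49) = -27*59 - (-24)/(2*49) = -1593 - 1*(-12/49) = -1593 + 12/49 = -78045/49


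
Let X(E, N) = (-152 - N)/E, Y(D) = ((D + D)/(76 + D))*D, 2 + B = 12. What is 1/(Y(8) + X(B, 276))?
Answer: -105/4334 ≈ -0.024227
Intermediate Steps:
B = 10 (B = -2 + 12 = 10)
Y(D) = 2*D²/(76 + D) (Y(D) = ((2*D)/(76 + D))*D = (2*D/(76 + D))*D = 2*D²/(76 + D))
X(E, N) = (-152 - N)/E
1/(Y(8) + X(B, 276)) = 1/(2*8²/(76 + 8) + (-152 - 1*276)/10) = 1/(2*64/84 + (-152 - 276)/10) = 1/(2*64*(1/84) + (⅒)*(-428)) = 1/(32/21 - 214/5) = 1/(-4334/105) = -105/4334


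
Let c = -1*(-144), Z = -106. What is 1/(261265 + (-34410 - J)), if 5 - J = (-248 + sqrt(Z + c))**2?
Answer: 36049/10395074632 + 31*sqrt(38)/5197537316 ≈ 3.5047e-6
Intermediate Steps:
c = 144
J = 5 - (-248 + sqrt(38))**2 (J = 5 - (-248 + sqrt(-106 + 144))**2 = 5 - (-248 + sqrt(38))**2 ≈ -58479.)
1/(261265 + (-34410 - J)) = 1/(261265 + (-34410 - (-61537 + 496*sqrt(38)))) = 1/(261265 + (-34410 + (61537 - 496*sqrt(38)))) = 1/(261265 + (27127 - 496*sqrt(38))) = 1/(288392 - 496*sqrt(38))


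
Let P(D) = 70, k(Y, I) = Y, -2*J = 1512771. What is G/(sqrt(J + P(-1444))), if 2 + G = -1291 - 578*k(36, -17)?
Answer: 22101*I*sqrt(3025262)/1512631 ≈ 25.413*I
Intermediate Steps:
J = -1512771/2 (J = -1/2*1512771 = -1512771/2 ≈ -7.5639e+5)
G = -22101 (G = -2 + (-1291 - 578*36) = -2 + (-1291 - 20808) = -2 - 22099 = -22101)
G/(sqrt(J + P(-1444))) = -22101/sqrt(-1512771/2 + 70) = -22101*(-I*sqrt(3025262)/1512631) = -(-22101)*I*sqrt(3025262)/1512631 = 22101*I*sqrt(3025262)/1512631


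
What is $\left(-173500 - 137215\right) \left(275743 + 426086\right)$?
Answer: $-218068797735$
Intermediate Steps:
$\left(-173500 - 137215\right) \left(275743 + 426086\right) = \left(-310715\right) 701829 = -218068797735$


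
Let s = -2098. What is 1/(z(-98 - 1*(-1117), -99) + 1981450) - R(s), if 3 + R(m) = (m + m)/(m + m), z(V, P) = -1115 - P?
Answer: 3960869/1980434 ≈ 2.0000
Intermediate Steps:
R(m) = -2 (R(m) = -3 + (m + m)/(m + m) = -3 + (2*m)/((2*m)) = -3 + (2*m)*(1/(2*m)) = -3 + 1 = -2)
1/(z(-98 - 1*(-1117), -99) + 1981450) - R(s) = 1/((-1115 - 1*(-99)) + 1981450) - 1*(-2) = 1/((-1115 + 99) + 1981450) + 2 = 1/(-1016 + 1981450) + 2 = 1/1980434 + 2 = 3960869/1980434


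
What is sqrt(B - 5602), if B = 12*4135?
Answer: sqrt(44018) ≈ 209.80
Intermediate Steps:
B = 49620
sqrt(B - 5602) = sqrt(49620 - 5602) = sqrt(44018)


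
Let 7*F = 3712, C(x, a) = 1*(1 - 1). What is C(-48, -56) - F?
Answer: -3712/7 ≈ -530.29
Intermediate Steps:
C(x, a) = 0 (C(x, a) = 1*0 = 0)
F = 3712/7 (F = (⅐)*3712 = 3712/7 ≈ 530.29)
C(-48, -56) - F = 0 - 1*3712/7 = 0 - 3712/7 = -3712/7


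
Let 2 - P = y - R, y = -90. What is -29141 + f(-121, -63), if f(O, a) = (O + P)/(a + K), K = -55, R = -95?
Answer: -1719257/59 ≈ -29140.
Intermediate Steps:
P = -3 (P = 2 - (-90 - 1*(-95)) = 2 - (-90 + 95) = 2 - 1*5 = 2 - 5 = -3)
f(O, a) = (-3 + O)/(-55 + a) (f(O, a) = (O - 3)/(a - 55) = (-3 + O)/(-55 + a))
-29141 + f(-121, -63) = -29141 + (-3 - 121)/(-55 - 63) = -29141 - 124/(-118) = -29141 - 1/118*(-124) = -29141 + 62/59 = -1719257/59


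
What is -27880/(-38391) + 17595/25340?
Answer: 276393769/194565588 ≈ 1.4206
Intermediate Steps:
-27880/(-38391) + 17595/25340 = -27880*(-1/38391) + 17595*(1/25340) = 27880/38391 + 3519/5068 = 276393769/194565588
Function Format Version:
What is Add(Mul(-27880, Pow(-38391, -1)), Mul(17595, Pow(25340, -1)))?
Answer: Rational(276393769, 194565588) ≈ 1.4206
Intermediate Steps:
Add(Mul(-27880, Pow(-38391, -1)), Mul(17595, Pow(25340, -1))) = Add(Mul(-27880, Rational(-1, 38391)), Mul(17595, Rational(1, 25340))) = Add(Rational(27880, 38391), Rational(3519, 5068)) = Rational(276393769, 194565588)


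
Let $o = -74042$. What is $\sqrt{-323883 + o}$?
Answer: $5 i \sqrt{15917} \approx 630.81 i$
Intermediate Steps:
$\sqrt{-323883 + o} = \sqrt{-323883 - 74042} = \sqrt{-397925} = 5 i \sqrt{15917}$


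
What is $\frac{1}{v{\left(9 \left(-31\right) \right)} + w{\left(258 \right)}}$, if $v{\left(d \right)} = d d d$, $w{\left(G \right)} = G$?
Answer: $- \frac{1}{21717381} \approx -4.6046 \cdot 10^{-8}$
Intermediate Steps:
$v{\left(d \right)} = d^{3}$ ($v{\left(d \right)} = d^{2} d = d^{3}$)
$\frac{1}{v{\left(9 \left(-31\right) \right)} + w{\left(258 \right)}} = \frac{1}{\left(9 \left(-31\right)\right)^{3} + 258} = \frac{1}{\left(-279\right)^{3} + 258} = \frac{1}{-21717639 + 258} = \frac{1}{-21717381} = - \frac{1}{21717381}$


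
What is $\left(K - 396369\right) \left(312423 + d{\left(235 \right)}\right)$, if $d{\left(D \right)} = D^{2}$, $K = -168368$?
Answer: $-207624428576$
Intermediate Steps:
$\left(K - 396369\right) \left(312423 + d{\left(235 \right)}\right) = \left(-168368 - 396369\right) \left(312423 + 235^{2}\right) = - 564737 \left(312423 + 55225\right) = \left(-564737\right) 367648 = -207624428576$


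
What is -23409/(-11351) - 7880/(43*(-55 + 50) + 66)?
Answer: 92933821/1691299 ≈ 54.948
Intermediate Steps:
-23409/(-11351) - 7880/(43*(-55 + 50) + 66) = -23409*(-1/11351) - 7880/(43*(-5) + 66) = 23409/11351 - 7880/(-215 + 66) = 23409/11351 - 7880/(-149) = 23409/11351 - 7880*(-1/149) = 23409/11351 + 7880/149 = 92933821/1691299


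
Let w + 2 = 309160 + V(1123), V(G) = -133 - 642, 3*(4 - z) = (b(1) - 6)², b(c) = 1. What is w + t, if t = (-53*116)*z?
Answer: 1005073/3 ≈ 3.3502e+5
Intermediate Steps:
z = -13/3 (z = 4 - (1 - 6)²/3 = 4 - ⅓*(-5)² = 4 - ⅓*25 = 4 - 25/3 = -13/3 ≈ -4.3333)
V(G) = -775
t = 79924/3 (t = -53*116*(-13/3) = -6148*(-13/3) = 79924/3 ≈ 26641.)
w = 308383 (w = -2 + (309160 - 775) = -2 + 308385 = 308383)
w + t = 308383 + 79924/3 = 1005073/3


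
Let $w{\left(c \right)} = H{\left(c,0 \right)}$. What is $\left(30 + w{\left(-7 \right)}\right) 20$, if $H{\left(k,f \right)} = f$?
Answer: $600$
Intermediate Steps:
$w{\left(c \right)} = 0$
$\left(30 + w{\left(-7 \right)}\right) 20 = \left(30 + 0\right) 20 = 30 \cdot 20 = 600$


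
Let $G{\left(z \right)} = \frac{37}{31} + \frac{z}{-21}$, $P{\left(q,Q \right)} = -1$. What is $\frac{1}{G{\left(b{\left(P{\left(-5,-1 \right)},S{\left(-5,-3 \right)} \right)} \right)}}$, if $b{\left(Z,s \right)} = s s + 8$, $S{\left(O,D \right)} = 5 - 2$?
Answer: $\frac{651}{250} \approx 2.604$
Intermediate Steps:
$S{\left(O,D \right)} = 3$
$b{\left(Z,s \right)} = 8 + s^{2}$ ($b{\left(Z,s \right)} = s^{2} + 8 = 8 + s^{2}$)
$G{\left(z \right)} = \frac{37}{31} - \frac{z}{21}$ ($G{\left(z \right)} = 37 \cdot \frac{1}{31} + z \left(- \frac{1}{21}\right) = \frac{37}{31} - \frac{z}{21}$)
$\frac{1}{G{\left(b{\left(P{\left(-5,-1 \right)},S{\left(-5,-3 \right)} \right)} \right)}} = \frac{1}{\frac{37}{31} - \frac{8 + 3^{2}}{21}} = \frac{1}{\frac{37}{31} - \frac{8 + 9}{21}} = \frac{1}{\frac{37}{31} - \frac{17}{21}} = \frac{1}{\frac{250}{651}} = \frac{651}{250}$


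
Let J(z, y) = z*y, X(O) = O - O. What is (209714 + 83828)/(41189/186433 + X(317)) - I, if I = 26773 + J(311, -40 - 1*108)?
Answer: 55519009881/41189 ≈ 1.3479e+6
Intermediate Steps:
X(O) = 0
J(z, y) = y*z
I = -19255 (I = 26773 + (-40 - 1*108)*311 = 26773 + (-40 - 108)*311 = 26773 - 148*311 = 26773 - 46028 = -19255)
(209714 + 83828)/(41189/186433 + X(317)) - I = (209714 + 83828)/(41189/186433 + 0) - 1*(-19255) = 293542/(41189*(1/186433) + 0) + 19255 = 293542/(41189/186433 + 0) + 19255 = 293542/(41189/186433) + 19255 = 293542*(186433/41189) + 19255 = 54725915686/41189 + 19255 = 55519009881/41189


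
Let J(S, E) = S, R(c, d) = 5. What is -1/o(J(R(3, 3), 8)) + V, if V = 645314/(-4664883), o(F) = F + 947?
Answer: -619003811/4440968616 ≈ -0.13938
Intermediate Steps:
o(F) = 947 + F
V = -645314/4664883 (V = 645314*(-1/4664883) = -645314/4664883 ≈ -0.13833)
-1/o(J(R(3, 3), 8)) + V = -1/(947 + 5) - 645314/4664883 = -1/952 - 645314/4664883 = -619003811/4440968616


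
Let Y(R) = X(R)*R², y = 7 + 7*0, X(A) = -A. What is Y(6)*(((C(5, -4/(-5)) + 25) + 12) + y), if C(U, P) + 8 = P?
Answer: -39744/5 ≈ -7948.8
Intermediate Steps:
C(U, P) = -8 + P
y = 7 (y = 7 + 0 = 7)
Y(R) = -R³ (Y(R) = (-R)*R² = -R³)
Y(6)*(((C(5, -4/(-5)) + 25) + 12) + y) = (-1*6³)*((((-8 - 4/(-5)) + 25) + 12) + 7) = (-1*216)*((((-8 - 4*(-⅕)) + 25) + 12) + 7) = -216*((((-8 + ⅘) + 25) + 12) + 7) = -216*(((-36/5 + 25) + 12) + 7) = -216*((89/5 + 12) + 7) = -216*(149/5 + 7) = -216*184/5 = -39744/5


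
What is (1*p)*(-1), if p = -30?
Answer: 30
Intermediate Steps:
(1*p)*(-1) = (1*(-30))*(-1) = -30*(-1) = 30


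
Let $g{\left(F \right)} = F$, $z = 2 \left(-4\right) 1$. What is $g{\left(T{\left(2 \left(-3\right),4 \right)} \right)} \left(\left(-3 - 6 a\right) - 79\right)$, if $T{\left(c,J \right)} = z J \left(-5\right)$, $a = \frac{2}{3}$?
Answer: $-13760$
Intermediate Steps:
$a = \frac{2}{3}$ ($a = 2 \cdot \frac{1}{3} = \frac{2}{3} \approx 0.66667$)
$z = -8$ ($z = \left(-8\right) 1 = -8$)
$T{\left(c,J \right)} = 40 J$ ($T{\left(c,J \right)} = - 8 J \left(-5\right) = 40 J$)
$g{\left(T{\left(2 \left(-3\right),4 \right)} \right)} \left(\left(-3 - 6 a\right) - 79\right) = 40 \cdot 4 \left(\left(-3 - 4\right) - 79\right) = 160 \left(\left(-3 - 4\right) - 79\right) = 160 \left(-7 - 79\right) = 160 \left(-86\right) = -13760$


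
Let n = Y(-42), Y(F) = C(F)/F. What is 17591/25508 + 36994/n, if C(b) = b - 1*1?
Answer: 5661965771/156692 ≈ 36134.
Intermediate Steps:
C(b) = -1 + b (C(b) = b - 1 = -1 + b)
Y(F) = (-1 + F)/F
n = 43/42 (n = (-1 - 42)/(-42) = -1/42*(-43) = 43/42 ≈ 1.0238)
17591/25508 + 36994/n = 17591/25508 + 36994/(43/42) = 17591*(1/25508) + 36994*(42/43) = 2513/3644 + 1553748/43 = 5661965771/156692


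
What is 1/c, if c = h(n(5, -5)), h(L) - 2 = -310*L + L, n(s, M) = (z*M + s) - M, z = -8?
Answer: -1/15448 ≈ -6.4733e-5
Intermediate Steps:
n(s, M) = s - 9*M (n(s, M) = (-8*M + s) - M = (s - 8*M) - M = s - 9*M)
h(L) = 2 - 309*L (h(L) = 2 + (-310*L + L) = 2 - 309*L)
c = -15448 (c = 2 - 309*(5 - 9*(-5)) = 2 - 309*(5 + 45) = 2 - 309*50 = 2 - 15450 = -15448)
1/c = 1/(-15448) = -1/15448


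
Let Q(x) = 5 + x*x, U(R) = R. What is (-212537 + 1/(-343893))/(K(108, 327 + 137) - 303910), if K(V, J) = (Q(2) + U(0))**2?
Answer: 73089986542/104484666297 ≈ 0.69953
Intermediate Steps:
Q(x) = 5 + x**2
K(V, J) = 81 (K(V, J) = ((5 + 2**2) + 0)**2 = ((5 + 4) + 0)**2 = (9 + 0)**2 = 9**2 = 81)
(-212537 + 1/(-343893))/(K(108, 327 + 137) - 303910) = (-212537 + 1/(-343893))/(81 - 303910) = (-212537 - 1/343893)/(-303829) = -73089986542/343893*(-1/303829) = 73089986542/104484666297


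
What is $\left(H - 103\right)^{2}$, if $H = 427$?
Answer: $104976$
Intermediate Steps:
$\left(H - 103\right)^{2} = \left(427 - 103\right)^{2} = 324^{2} = 104976$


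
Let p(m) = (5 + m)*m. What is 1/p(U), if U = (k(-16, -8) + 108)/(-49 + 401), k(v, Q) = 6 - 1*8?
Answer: 30976/49449 ≈ 0.62642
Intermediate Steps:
k(v, Q) = -2 (k(v, Q) = 6 - 8 = -2)
U = 53/176 (U = (-2 + 108)/(-49 + 401) = 106/352 = 106*(1/352) = 53/176 ≈ 0.30114)
p(m) = m*(5 + m)
1/p(U) = 1/(53*(5 + 53/176)/176) = 1/((53/176)*(933/176)) = 1/(49449/30976) = 30976/49449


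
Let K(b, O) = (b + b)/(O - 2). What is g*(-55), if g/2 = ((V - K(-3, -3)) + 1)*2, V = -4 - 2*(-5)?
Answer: -1276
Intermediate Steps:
K(b, O) = 2*b/(-2 + O) (K(b, O) = (2*b)/(-2 + O) = 2*b/(-2 + O))
V = 6 (V = -4 + 10 = 6)
g = 116/5 (g = 2*(((6 - 2*(-3)/(-2 - 3)) + 1)*2) = 2*(((6 - 2*(-3)/(-5)) + 1)*2) = 2*(((6 - 2*(-3)*(-1)/5) + 1)*2) = 2*(((6 - 1*6/5) + 1)*2) = 2*(((6 - 6/5) + 1)*2) = 2*((24/5 + 1)*2) = 2*((29/5)*2) = 2*(58/5) = 116/5 ≈ 23.200)
g*(-55) = (116/5)*(-55) = -1276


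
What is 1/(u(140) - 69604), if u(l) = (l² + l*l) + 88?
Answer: -1/30316 ≈ -3.2986e-5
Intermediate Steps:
u(l) = 88 + 2*l² (u(l) = (l² + l²) + 88 = 2*l² + 88 = 88 + 2*l²)
1/(u(140) - 69604) = 1/((88 + 2*140²) - 69604) = 1/((88 + 2*19600) - 69604) = 1/((88 + 39200) - 69604) = 1/(39288 - 69604) = 1/(-30316) = -1/30316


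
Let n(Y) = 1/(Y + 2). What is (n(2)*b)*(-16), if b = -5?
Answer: 20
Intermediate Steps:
n(Y) = 1/(2 + Y)
(n(2)*b)*(-16) = (-5/(2 + 2))*(-16) = (-5/4)*(-16) = ((¼)*(-5))*(-16) = -5/4*(-16) = 20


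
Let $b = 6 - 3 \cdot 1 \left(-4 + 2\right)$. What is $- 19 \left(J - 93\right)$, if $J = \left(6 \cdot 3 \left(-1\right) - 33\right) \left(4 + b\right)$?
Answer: $17271$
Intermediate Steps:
$b = 12$ ($b = 6 - 3 \cdot 1 \left(-2\right) = 6 - -6 = 6 + 6 = 12$)
$J = -816$ ($J = \left(6 \cdot 3 \left(-1\right) - 33\right) \left(4 + 12\right) = \left(18 \left(-1\right) - 33\right) 16 = \left(-18 - 33\right) 16 = \left(-51\right) 16 = -816$)
$- 19 \left(J - 93\right) = - 19 \left(-816 - 93\right) = \left(-19\right) \left(-909\right) = 17271$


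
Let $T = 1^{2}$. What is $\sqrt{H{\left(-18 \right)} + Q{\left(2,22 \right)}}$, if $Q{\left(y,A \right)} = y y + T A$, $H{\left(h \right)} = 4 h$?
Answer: $i \sqrt{46} \approx 6.7823 i$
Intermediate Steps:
$T = 1$
$Q{\left(y,A \right)} = A + y^{2}$ ($Q{\left(y,A \right)} = y y + 1 A = y^{2} + A = A + y^{2}$)
$\sqrt{H{\left(-18 \right)} + Q{\left(2,22 \right)}} = \sqrt{4 \left(-18\right) + \left(22 + 2^{2}\right)} = \sqrt{-72 + \left(22 + 4\right)} = \sqrt{-72 + 26} = \sqrt{-46} = i \sqrt{46}$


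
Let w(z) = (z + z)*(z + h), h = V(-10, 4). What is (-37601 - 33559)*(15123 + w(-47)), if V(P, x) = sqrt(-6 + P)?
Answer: -1390537560 + 26756160*I ≈ -1.3905e+9 + 2.6756e+7*I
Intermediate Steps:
h = 4*I (h = sqrt(-6 - 10) = sqrt(-16) = 4*I ≈ 4.0*I)
w(z) = 2*z*(z + 4*I) (w(z) = (z + z)*(z + 4*I) = (2*z)*(z + 4*I) = 2*z*(z + 4*I))
(-37601 - 33559)*(15123 + w(-47)) = (-37601 - 33559)*(15123 + 2*(-47)*(-47 + 4*I)) = -71160*(15123 + (4418 - 376*I)) = -71160*(19541 - 376*I) = -1390537560 + 26756160*I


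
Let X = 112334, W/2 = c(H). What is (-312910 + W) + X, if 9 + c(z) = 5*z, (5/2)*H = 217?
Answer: -199726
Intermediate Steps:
H = 434/5 (H = (2/5)*217 = 434/5 ≈ 86.800)
c(z) = -9 + 5*z
W = 850 (W = 2*(-9 + 5*(434/5)) = 2*(-9 + 434) = 2*425 = 850)
(-312910 + W) + X = (-312910 + 850) + 112334 = -312060 + 112334 = -199726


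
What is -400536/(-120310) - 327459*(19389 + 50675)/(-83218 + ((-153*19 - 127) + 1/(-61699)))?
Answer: 28384803766428842884/106708195524365 ≈ 2.6600e+5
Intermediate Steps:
-400536/(-120310) - 327459*(19389 + 50675)/(-83218 + ((-153*19 - 127) + 1/(-61699))) = -400536*(-1/120310) - 327459*70064/(-83218 + ((-2907 - 127) - 1/61699)) = 200268/60155 - 327459*70064/(-83218 + (-3034 - 1/61699)) = 200268/60155 - 327459*70064/(-83218 - 187194767/61699) = 200268/60155 - 327459/((-5321662149/61699*1/70064)) = 200268/60155 - 327459/(-5321662149/4322878736) = 200268/60155 - 327459*(-4322878736/5321662149) = 200268/60155 + 471855182670608/1773887383 = 28384803766428842884/106708195524365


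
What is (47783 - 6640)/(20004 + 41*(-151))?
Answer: 41143/13813 ≈ 2.9786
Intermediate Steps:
(47783 - 6640)/(20004 + 41*(-151)) = 41143/(20004 - 6191) = 41143/13813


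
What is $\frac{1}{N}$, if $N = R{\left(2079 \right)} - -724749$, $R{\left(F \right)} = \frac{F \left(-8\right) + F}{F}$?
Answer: $\frac{1}{724742} \approx 1.3798 \cdot 10^{-6}$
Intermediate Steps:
$R{\left(F \right)} = -7$ ($R{\left(F \right)} = \frac{- 8 F + F}{F} = \frac{\left(-7\right) F}{F} = -7$)
$N = 724742$ ($N = -7 - -724749 = -7 + 724749 = 724742$)
$\frac{1}{N} = \frac{1}{724742}$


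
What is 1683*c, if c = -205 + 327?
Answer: 205326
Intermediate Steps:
c = 122
1683*c = 1683*122 = 205326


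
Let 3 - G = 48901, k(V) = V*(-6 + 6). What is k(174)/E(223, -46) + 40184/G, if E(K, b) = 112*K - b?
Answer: -20092/24449 ≈ -0.82179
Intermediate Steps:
k(V) = 0 (k(V) = V*0 = 0)
G = -48898 (G = 3 - 1*48901 = 3 - 48901 = -48898)
E(K, b) = -b + 112*K
k(174)/E(223, -46) + 40184/G = 0/(-1*(-46) + 112*223) + 40184/(-48898) = 0/(46 + 24976) + 40184*(-1/48898) = 0/25022 - 20092/24449 = 0*(1/25022) - 20092/24449 = 0 - 20092/24449 = -20092/24449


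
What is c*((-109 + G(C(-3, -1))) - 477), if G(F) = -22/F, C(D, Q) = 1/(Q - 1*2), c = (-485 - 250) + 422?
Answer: 162760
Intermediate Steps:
c = -313 (c = -735 + 422 = -313)
C(D, Q) = 1/(-2 + Q) (C(D, Q) = 1/(Q - 2) = 1/(-2 + Q))
c*((-109 + G(C(-3, -1))) - 477) = -313*((-109 - 22/(1/(-2 - 1))) - 477) = -313*((-109 - 22/(1/(-3))) - 477) = -313*((-109 - 22/(-⅓)) - 477) = -313*((-109 - 22*(-3)) - 477) = -313*((-109 + 66) - 477) = -313*(-43 - 477) = -313*(-520) = 162760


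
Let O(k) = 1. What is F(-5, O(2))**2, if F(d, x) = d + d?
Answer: 100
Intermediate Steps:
F(d, x) = 2*d
F(-5, O(2))**2 = (2*(-5))**2 = (-10)**2 = 100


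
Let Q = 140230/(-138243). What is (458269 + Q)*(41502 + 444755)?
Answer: 30805519344254209/138243 ≈ 2.2284e+11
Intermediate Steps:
Q = -140230/138243 (Q = 140230*(-1/138243) = -140230/138243 ≈ -1.0144)
(458269 + Q)*(41502 + 444755) = (458269 - 140230/138243)*(41502 + 444755) = (63352341137/138243)*486257 = 30805519344254209/138243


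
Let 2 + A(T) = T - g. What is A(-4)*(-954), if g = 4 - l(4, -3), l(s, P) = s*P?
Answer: 20988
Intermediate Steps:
l(s, P) = P*s
g = 16 (g = 4 - (-3)*4 = 4 - 1*(-12) = 4 + 12 = 16)
A(T) = -18 + T (A(T) = -2 + (T - 1*16) = -2 + (T - 16) = -2 + (-16 + T) = -18 + T)
A(-4)*(-954) = (-18 - 4)*(-954) = -22*(-954) = 20988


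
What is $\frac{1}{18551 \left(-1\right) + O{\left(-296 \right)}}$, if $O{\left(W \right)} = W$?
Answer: $- \frac{1}{18847} \approx -5.3059 \cdot 10^{-5}$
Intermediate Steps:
$\frac{1}{18551 \left(-1\right) + O{\left(-296 \right)}} = \frac{1}{18551 \left(-1\right) - 296} = \frac{1}{-18551 - 296} = \frac{1}{-18847} = - \frac{1}{18847}$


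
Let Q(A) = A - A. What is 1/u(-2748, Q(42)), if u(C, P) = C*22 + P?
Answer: -1/60456 ≈ -1.6541e-5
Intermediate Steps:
Q(A) = 0
u(C, P) = P + 22*C (u(C, P) = 22*C + P = P + 22*C)
1/u(-2748, Q(42)) = 1/(0 + 22*(-2748)) = 1/(0 - 60456) = 1/(-60456) = -1/60456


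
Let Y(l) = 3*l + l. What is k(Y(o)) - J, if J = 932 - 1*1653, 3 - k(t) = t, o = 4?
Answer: 708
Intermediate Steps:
Y(l) = 4*l
k(t) = 3 - t
J = -721 (J = 932 - 1653 = -721)
k(Y(o)) - J = (3 - 4*4) - 1*(-721) = (3 - 1*16) + 721 = (3 - 16) + 721 = -13 + 721 = 708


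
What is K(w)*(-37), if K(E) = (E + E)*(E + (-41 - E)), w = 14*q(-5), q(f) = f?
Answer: -212380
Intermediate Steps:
w = -70 (w = 14*(-5) = -70)
K(E) = -82*E (K(E) = (2*E)*(-41) = -82*E)
K(w)*(-37) = -82*(-70)*(-37) = 5740*(-37) = -212380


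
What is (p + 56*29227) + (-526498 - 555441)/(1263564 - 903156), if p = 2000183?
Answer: 1310764971221/360408 ≈ 3.6369e+6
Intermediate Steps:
(p + 56*29227) + (-526498 - 555441)/(1263564 - 903156) = (2000183 + 56*29227) + (-526498 - 555441)/(1263564 - 903156) = (2000183 + 1636712) - 1081939/360408 = 3636895 - 1081939*1/360408 = 3636895 - 1081939/360408 = 1310764971221/360408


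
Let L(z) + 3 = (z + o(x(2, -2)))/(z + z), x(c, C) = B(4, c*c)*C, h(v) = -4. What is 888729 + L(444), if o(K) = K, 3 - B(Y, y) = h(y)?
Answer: 394594559/444 ≈ 8.8873e+5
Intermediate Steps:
B(Y, y) = 7 (B(Y, y) = 3 - 1*(-4) = 3 + 4 = 7)
x(c, C) = 7*C
L(z) = -3 + (-14 + z)/(2*z) (L(z) = -3 + (z + 7*(-2))/(z + z) = -3 + (z - 14)/((2*z)) = -3 + (-14 + z)*(1/(2*z)) = -3 + (-14 + z)/(2*z))
888729 + L(444) = 888729 + (-5/2 - 7/444) = 888729 - 1117/444 = 394594559/444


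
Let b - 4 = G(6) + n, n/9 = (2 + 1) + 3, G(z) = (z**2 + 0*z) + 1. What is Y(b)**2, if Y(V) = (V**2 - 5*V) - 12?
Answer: 72897444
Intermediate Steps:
G(z) = 1 + z**2 (G(z) = (z**2 + 0) + 1 = z**2 + 1 = 1 + z**2)
n = 54 (n = 9*((2 + 1) + 3) = 9*(3 + 3) = 9*6 = 54)
b = 95 (b = 4 + ((1 + 6**2) + 54) = 4 + ((1 + 36) + 54) = 4 + (37 + 54) = 4 + 91 = 95)
Y(V) = -12 + V**2 - 5*V
Y(b)**2 = (-12 + 95**2 - 5*95)**2 = (-12 + 9025 - 475)**2 = 8538**2 = 72897444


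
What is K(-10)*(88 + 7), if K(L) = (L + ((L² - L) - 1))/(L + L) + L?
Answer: -5681/4 ≈ -1420.3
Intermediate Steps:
K(L) = L + (-1 + L²)/(2*L) (K(L) = (L + (-1 + L² - L))/((2*L)) + L = (-1 + L²)*(1/(2*L)) + L = (-1 + L²)/(2*L) + L = L + (-1 + L²)/(2*L))
K(-10)*(88 + 7) = ((½)*(-1 + 3*(-10)²)/(-10))*(88 + 7) = ((½)*(-⅒)*(-1 + 3*100))*95 = ((½)*(-⅒)*(-1 + 300))*95 = ((½)*(-⅒)*299)*95 = -299/20*95 = -5681/4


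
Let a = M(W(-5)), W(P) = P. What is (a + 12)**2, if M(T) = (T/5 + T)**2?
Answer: 2304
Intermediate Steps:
M(T) = 36*T**2/25 (M(T) = (T*(1/5) + T)**2 = (T/5 + T)**2 = (6*T/5)**2 = 36*T**2/25)
a = 36 (a = (36/25)*(-5)**2 = (36/25)*25 = 36)
(a + 12)**2 = (36 + 12)**2 = 48**2 = 2304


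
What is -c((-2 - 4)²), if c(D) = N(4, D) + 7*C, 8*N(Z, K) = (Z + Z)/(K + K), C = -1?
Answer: 503/72 ≈ 6.9861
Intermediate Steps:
N(Z, K) = Z/(8*K) (N(Z, K) = ((Z + Z)/(K + K))/8 = ((2*Z)/((2*K)))/8 = ((2*Z)*(1/(2*K)))/8 = (Z/K)/8 = Z/(8*K))
c(D) = -7 + 1/(2*D) (c(D) = (⅛)*4/D + 7*(-1) = 1/(2*D) - 7 = -7 + 1/(2*D))
-c((-2 - 4)²) = -(-7 + 1/(2*((-2 - 4)²))) = -(-7 + 1/(2*((-6)²))) = -(-7 + (½)/36) = -(-7 + (½)*(1/36)) = -(-7 + 1/72) = -1*(-503/72) = 503/72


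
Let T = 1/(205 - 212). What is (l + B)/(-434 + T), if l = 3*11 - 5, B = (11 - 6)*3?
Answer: -301/3039 ≈ -0.099046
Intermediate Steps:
B = 15 (B = 5*3 = 15)
T = -⅐ (T = 1/(-7) = -⅐ ≈ -0.14286)
l = 28 (l = 33 - 5 = 28)
(l + B)/(-434 + T) = (28 + 15)/(-434 - ⅐) = 43/(-3039/7) = 43*(-7/3039) = -301/3039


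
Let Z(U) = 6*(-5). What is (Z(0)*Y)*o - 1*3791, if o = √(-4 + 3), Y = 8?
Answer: -3791 - 240*I ≈ -3791.0 - 240.0*I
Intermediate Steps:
o = I (o = √(-1) = I ≈ 1.0*I)
Z(U) = -30
(Z(0)*Y)*o - 1*3791 = (-30*8)*I - 1*3791 = -240*I - 3791 = -3791 - 240*I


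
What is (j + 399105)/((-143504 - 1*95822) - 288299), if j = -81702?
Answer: -35267/58625 ≈ -0.60157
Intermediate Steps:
(j + 399105)/((-143504 - 1*95822) - 288299) = (-81702 + 399105)/((-143504 - 1*95822) - 288299) = 317403/((-143504 - 95822) - 288299) = 317403/(-239326 - 288299) = 317403/(-527625) = 317403*(-1/527625) = -35267/58625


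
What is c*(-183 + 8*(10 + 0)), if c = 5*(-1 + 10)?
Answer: -4635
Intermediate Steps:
c = 45 (c = 5*9 = 45)
c*(-183 + 8*(10 + 0)) = 45*(-183 + 8*(10 + 0)) = 45*(-183 + 8*10) = 45*(-183 + 80) = 45*(-103) = -4635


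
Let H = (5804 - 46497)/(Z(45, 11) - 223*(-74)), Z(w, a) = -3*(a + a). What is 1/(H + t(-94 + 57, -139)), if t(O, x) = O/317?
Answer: -5210212/13507813 ≈ -0.38572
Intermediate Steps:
t(O, x) = O/317 (t(O, x) = O*(1/317) = O/317)
Z(w, a) = -6*a
H = -40693/16436 (H = (5804 - 46497)/(-6*11 - 223*(-74)) = -40693/(-66 + 16502) = -40693/16436 ≈ -2.4758)
1/(H + t(-94 + 57, -139)) = 1/(-40693/16436 + (-94 + 57)/317) = 1/(-40693/16436 + (1/317)*(-37)) = 1/(-40693/16436 - 37/317) = 1/(-13507813/5210212) = -5210212/13507813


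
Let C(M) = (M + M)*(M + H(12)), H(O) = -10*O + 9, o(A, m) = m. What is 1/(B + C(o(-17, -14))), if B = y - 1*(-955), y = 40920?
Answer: 1/45375 ≈ 2.2039e-5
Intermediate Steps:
H(O) = 9 - 10*O
B = 41875 (B = 40920 - 1*(-955) = 40920 + 955 = 41875)
C(M) = 2*M*(-111 + M) (C(M) = (M + M)*(M + (9 - 10*12)) = (2*M)*(M + (9 - 120)) = (2*M)*(M - 111) = (2*M)*(-111 + M) = 2*M*(-111 + M))
1/(B + C(o(-17, -14))) = 1/(41875 + 2*(-14)*(-111 - 14)) = 1/(41875 + 2*(-14)*(-125)) = 1/(41875 + 3500) = 1/45375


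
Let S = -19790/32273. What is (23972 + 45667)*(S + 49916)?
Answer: 112182807600642/32273 ≈ 3.4761e+9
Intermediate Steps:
S = -19790/32273 (S = -19790*1/32273 = -19790/32273 ≈ -0.61321)
(23972 + 45667)*(S + 49916) = (23972 + 45667)*(-19790/32273 + 49916) = 69639*(1610919278/32273) = 112182807600642/32273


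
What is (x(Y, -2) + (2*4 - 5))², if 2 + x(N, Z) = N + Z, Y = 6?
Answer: 25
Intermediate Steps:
x(N, Z) = -2 + N + Z (x(N, Z) = -2 + (N + Z) = -2 + N + Z)
(x(Y, -2) + (2*4 - 5))² = ((-2 + 6 - 2) + (2*4 - 5))² = (2 + (8 - 5))² = (2 + 3)² = 5² = 25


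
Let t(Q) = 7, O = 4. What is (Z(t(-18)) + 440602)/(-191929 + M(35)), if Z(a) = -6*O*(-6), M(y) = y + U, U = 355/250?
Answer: -22037300/9594629 ≈ -2.2968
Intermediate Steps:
U = 71/50 (U = 355*(1/250) = 71/50 ≈ 1.4200)
M(y) = 71/50 + y (M(y) = y + 71/50 = 71/50 + y)
Z(a) = 144 (Z(a) = -6*4*(-6) = -24*(-6) = 144)
(Z(t(-18)) + 440602)/(-191929 + M(35)) = (144 + 440602)/(-191929 + (71/50 + 35)) = 440746/(-191929 + 1821/50) = 440746/(-9594629/50) = 440746*(-50/9594629) = -22037300/9594629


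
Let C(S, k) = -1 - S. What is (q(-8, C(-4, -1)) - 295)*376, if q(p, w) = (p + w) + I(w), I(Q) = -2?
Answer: -113552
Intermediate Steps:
q(p, w) = -2 + p + w (q(p, w) = (p + w) - 2 = -2 + p + w)
(q(-8, C(-4, -1)) - 295)*376 = ((-2 - 8 + (-1 - 1*(-4))) - 295)*376 = ((-2 - 8 + (-1 + 4)) - 295)*376 = ((-2 - 8 + 3) - 295)*376 = (-7 - 295)*376 = -302*376 = -113552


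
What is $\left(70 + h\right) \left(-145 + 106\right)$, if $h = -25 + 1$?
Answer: $-1794$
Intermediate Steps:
$h = -24$
$\left(70 + h\right) \left(-145 + 106\right) = \left(70 - 24\right) \left(-145 + 106\right) = 46 \left(-39\right) = -1794$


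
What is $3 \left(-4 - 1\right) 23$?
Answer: $-345$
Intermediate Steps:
$3 \left(-4 - 1\right) 23 = 3 \left(-5\right) 23 = \left(-15\right) 23 = -345$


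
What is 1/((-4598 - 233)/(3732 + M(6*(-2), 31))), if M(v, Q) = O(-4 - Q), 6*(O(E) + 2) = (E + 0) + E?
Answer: -11155/14493 ≈ -0.76968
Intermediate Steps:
O(E) = -2 + E/3 (O(E) = -2 + ((E + 0) + E)/6 = -2 + (E + E)/6 = -2 + (2*E)/6 = -2 + E/3)
M(v, Q) = -10/3 - Q/3 (M(v, Q) = -2 + (-4 - Q)/3 = -2 + (-4/3 - Q/3) = -10/3 - Q/3)
1/((-4598 - 233)/(3732 + M(6*(-2), 31))) = 1/((-4598 - 233)/(3732 + (-10/3 - ⅓*31))) = 1/(-4831/(3732 + (-10/3 - 31/3))) = 1/(-4831/(3732 - 41/3)) = 1/(-4831/11155/3) = 1/(-4831*3/11155) = 1/(-14493/11155) = -11155/14493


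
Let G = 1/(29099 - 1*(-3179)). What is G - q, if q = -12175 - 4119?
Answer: 525937733/32278 ≈ 16294.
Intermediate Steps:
q = -16294
G = 1/32278 (G = 1/(29099 + 3179) = 1/32278 ≈ 3.0981e-5)
G - q = 1/32278 - 1*(-16294) = 1/32278 + 16294 = 525937733/32278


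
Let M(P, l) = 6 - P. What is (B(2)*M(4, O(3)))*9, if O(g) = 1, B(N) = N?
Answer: 36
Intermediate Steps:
(B(2)*M(4, O(3)))*9 = (2*(6 - 1*4))*9 = (2*(6 - 4))*9 = (2*2)*9 = 4*9 = 36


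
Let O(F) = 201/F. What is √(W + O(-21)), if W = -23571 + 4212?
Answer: 2*I*√237265/7 ≈ 139.17*I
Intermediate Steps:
W = -19359
√(W + O(-21)) = √(-19359 + 201/(-21)) = √(-19359 + 201*(-1/21)) = √(-19359 - 67/7) = √(-135580/7) = 2*I*√237265/7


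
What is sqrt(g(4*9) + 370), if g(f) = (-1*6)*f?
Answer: sqrt(154) ≈ 12.410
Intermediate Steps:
g(f) = -6*f
sqrt(g(4*9) + 370) = sqrt(-24*9 + 370) = sqrt(-6*36 + 370) = sqrt(-216 + 370) = sqrt(154)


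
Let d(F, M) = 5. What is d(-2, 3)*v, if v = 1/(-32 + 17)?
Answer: -1/3 ≈ -0.33333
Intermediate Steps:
v = -1/15 (v = 1/(-15) = -1/15 ≈ -0.066667)
d(-2, 3)*v = 5*(-1/15) = -1/3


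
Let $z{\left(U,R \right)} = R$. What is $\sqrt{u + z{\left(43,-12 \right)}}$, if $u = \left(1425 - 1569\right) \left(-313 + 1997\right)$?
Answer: $2 i \sqrt{60627} \approx 492.45 i$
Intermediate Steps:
$u = -242496$ ($u = \left(-144\right) 1684 = -242496$)
$\sqrt{u + z{\left(43,-12 \right)}} = \sqrt{-242496 - 12} = \sqrt{-242508} = 2 i \sqrt{60627}$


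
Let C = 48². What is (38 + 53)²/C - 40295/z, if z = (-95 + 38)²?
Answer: -7326079/831744 ≈ -8.8081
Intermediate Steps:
z = 3249 (z = (-57)² = 3249)
C = 2304
(38 + 53)²/C - 40295/z = (38 + 53)²/2304 - 40295/3249 = 91²*(1/2304) - 40295*1/3249 = 8281*(1/2304) - 40295/3249 = 8281/2304 - 40295/3249 = -7326079/831744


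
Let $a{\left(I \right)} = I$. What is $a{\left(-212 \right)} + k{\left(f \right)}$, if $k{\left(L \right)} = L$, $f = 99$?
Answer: $-113$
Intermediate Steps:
$a{\left(-212 \right)} + k{\left(f \right)} = -212 + 99 = -113$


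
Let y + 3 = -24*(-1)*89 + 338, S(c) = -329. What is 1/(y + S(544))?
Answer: 1/2142 ≈ 0.00046685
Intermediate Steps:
y = 2471 (y = -3 + (-24*(-1)*89 + 338) = -3 + (24*89 + 338) = -3 + (2136 + 338) = -3 + 2474 = 2471)
1/(y + S(544)) = 1/(2471 - 329) = 1/2142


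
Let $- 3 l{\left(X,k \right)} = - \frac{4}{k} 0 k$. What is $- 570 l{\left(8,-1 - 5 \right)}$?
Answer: $0$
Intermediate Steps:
$l{\left(X,k \right)} = 0$ ($l{\left(X,k \right)} = - \frac{- \frac{4}{k} 0 k}{3} = - \frac{0 k}{3} = \left(- \frac{1}{3}\right) 0 = 0$)
$- 570 l{\left(8,-1 - 5 \right)} = \left(-570\right) 0 = 0$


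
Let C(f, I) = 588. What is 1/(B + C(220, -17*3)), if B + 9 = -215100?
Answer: -1/214521 ≈ -4.6615e-6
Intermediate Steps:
B = -215109 (B = -9 - 215100 = -215109)
1/(B + C(220, -17*3)) = 1/(-215109 + 588) = 1/(-214521) = -1/214521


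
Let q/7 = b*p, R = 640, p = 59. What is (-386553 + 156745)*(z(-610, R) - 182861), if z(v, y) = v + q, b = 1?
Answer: 42068192864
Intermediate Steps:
q = 413 (q = 7*(1*59) = 7*59 = 413)
z(v, y) = 413 + v (z(v, y) = v + 413 = 413 + v)
(-386553 + 156745)*(z(-610, R) - 182861) = (-386553 + 156745)*((413 - 610) - 182861) = -229808*(-197 - 182861) = -229808*(-183058) = 42068192864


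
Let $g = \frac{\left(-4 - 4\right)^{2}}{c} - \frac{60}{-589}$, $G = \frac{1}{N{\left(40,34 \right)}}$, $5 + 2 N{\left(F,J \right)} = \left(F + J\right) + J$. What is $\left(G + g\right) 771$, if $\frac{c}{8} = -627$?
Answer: $\frac{55838390}{667337} \approx 83.673$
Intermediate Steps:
$c = -5016$ ($c = 8 \left(-627\right) = -5016$)
$N{\left(F,J \right)} = - \frac{5}{2} + J + \frac{F}{2}$ ($N{\left(F,J \right)} = - \frac{5}{2} + \frac{\left(F + J\right) + J}{2} = - \frac{5}{2} + \frac{F + 2 J}{2} = - \frac{5}{2} + \left(J + \frac{F}{2}\right) = - \frac{5}{2} + J + \frac{F}{2}$)
$G = \frac{2}{103}$ ($G = \frac{1}{- \frac{5}{2} + 34 + \frac{1}{2} \cdot 40} = \frac{1}{- \frac{5}{2} + 34 + 20} = \frac{1}{\frac{103}{2}} = \frac{2}{103} \approx 0.019417$)
$g = \frac{1732}{19437}$ ($g = \frac{\left(-4 - 4\right)^{2}}{-5016} - \frac{60}{-589} = \left(-8\right)^{2} \left(- \frac{1}{5016}\right) - - \frac{60}{589} = 64 \left(- \frac{1}{5016}\right) + \frac{60}{589} = - \frac{8}{627} + \frac{60}{589} = \frac{1732}{19437} \approx 0.089108$)
$\left(G + g\right) 771 = \left(\frac{2}{103} + \frac{1732}{19437}\right) 771 = \frac{217270}{2002011} \cdot 771 = \frac{55838390}{667337}$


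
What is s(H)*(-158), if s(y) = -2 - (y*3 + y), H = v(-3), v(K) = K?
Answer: -1580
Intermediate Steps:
H = -3
s(y) = -2 - 4*y (s(y) = -2 - (3*y + y) = -2 - 4*y)
s(H)*(-158) = (-2 - 4*(-3))*(-158) = (-2 + 12)*(-158) = 10*(-158) = -1580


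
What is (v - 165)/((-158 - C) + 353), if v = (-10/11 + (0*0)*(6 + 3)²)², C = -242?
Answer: -19865/52877 ≈ -0.37568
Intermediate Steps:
v = 100/121 (v = (-10*1/11 + 0*9²)² = (-10/11 + 0*81)² = (-10/11 + 0)² = (-10/11)² = 100/121 ≈ 0.82645)
(v - 165)/((-158 - C) + 353) = (100/121 - 165)/((-158 - 1*(-242)) + 353) = -19865/(121*((-158 + 242) + 353)) = -19865/(121*(84 + 353)) = -19865/121/437 = -19865/121*1/437 = -19865/52877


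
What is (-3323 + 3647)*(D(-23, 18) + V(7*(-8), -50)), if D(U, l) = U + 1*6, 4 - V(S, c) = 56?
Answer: -22356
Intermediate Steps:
V(S, c) = -52 (V(S, c) = 4 - 1*56 = 4 - 56 = -52)
D(U, l) = 6 + U (D(U, l) = U + 6 = 6 + U)
(-3323 + 3647)*(D(-23, 18) + V(7*(-8), -50)) = (-3323 + 3647)*((6 - 23) - 52) = 324*(-17 - 52) = 324*(-69) = -22356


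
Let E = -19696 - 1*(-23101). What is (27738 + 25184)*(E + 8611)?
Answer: 635910752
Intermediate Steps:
E = 3405 (E = -19696 + 23101 = 3405)
(27738 + 25184)*(E + 8611) = (27738 + 25184)*(3405 + 8611) = 52922*12016 = 635910752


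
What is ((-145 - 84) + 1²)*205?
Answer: -46740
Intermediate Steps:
((-145 - 84) + 1²)*205 = (-229 + 1)*205 = -228*205 = -46740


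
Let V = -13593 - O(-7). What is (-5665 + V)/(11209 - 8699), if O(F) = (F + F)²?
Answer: -9727/1255 ≈ -7.7506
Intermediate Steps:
O(F) = 4*F² (O(F) = (2*F)² = 4*F²)
V = -13789 (V = -13593 - 4*(-7)² = -13593 - 4*49 = -13593 - 1*196 = -13593 - 196 = -13789)
(-5665 + V)/(11209 - 8699) = (-5665 - 13789)/(11209 - 8699) = -19454/2510 = -19454*1/2510 = -9727/1255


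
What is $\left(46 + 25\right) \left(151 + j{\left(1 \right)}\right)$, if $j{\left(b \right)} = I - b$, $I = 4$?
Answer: $10934$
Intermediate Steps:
$j{\left(b \right)} = 4 - b$
$\left(46 + 25\right) \left(151 + j{\left(1 \right)}\right) = \left(46 + 25\right) \left(151 + \left(4 - 1\right)\right) = 71 \left(151 + \left(4 - 1\right)\right) = 71 \left(151 + 3\right) = 71 \cdot 154 = 10934$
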